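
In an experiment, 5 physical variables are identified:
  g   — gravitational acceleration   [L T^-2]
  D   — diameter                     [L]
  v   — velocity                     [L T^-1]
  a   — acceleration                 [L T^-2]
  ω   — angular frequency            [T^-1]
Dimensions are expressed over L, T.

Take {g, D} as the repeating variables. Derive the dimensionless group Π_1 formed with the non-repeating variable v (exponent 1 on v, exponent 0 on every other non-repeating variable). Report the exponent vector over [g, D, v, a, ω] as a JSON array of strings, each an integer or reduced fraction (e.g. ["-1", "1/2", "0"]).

Write exponents as rows L,T / cols g,D,v,a,ω:
  L: [ 1  1  1  1  0]
  T: [-2  0 -1 -2 -1]
RREF → pivots at {g,D} ⇒ r = 2
Pivot set = {g,D}, free = {v,a,ω}
RREF:
  r0: [   1    0  1/2    1  1/2]
  r1: [   0    1  1/2    0 -1/2]
Fix exponent of v at 1, a at 0, ω at 0; solve each RREF row for its pivot's exponent:
  r0: exp(g) + (1/2)·1 = 0 ⇒ exp(g) = -1/2
  r1: exp(D) + (1/2)·1 = 0 ⇒ exp(D) = -1/2
Π_1 = g^(-1/2) · D^(-1/2) · v

["-1/2", "-1/2", "1", "0", "0"]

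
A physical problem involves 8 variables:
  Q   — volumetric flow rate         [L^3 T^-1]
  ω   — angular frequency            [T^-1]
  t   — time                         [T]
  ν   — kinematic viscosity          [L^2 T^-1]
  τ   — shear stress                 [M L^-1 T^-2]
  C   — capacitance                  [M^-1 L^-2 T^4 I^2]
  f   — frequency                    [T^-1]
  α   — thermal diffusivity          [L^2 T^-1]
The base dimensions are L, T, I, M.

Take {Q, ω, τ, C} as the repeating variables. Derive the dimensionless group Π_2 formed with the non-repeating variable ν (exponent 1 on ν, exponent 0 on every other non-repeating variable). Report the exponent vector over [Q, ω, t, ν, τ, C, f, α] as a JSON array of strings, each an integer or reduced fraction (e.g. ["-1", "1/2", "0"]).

["-2/3", "-1/3", "0", "1", "0", "0", "0", "0"]

Exponent matrix [L,T,I,M] × [Q,ω,t,ν,τ,C,f,α]:
  L: [ 3  0  0  2 -1 -2  0  2]
  T: [-1 -1  1 -1 -2  4 -1 -1]
  I: [ 0  0  0  0  0  2  0  0]
  M: [ 0  0  0  0  1 -1  0  0]
Row reduction gives pivot columns Q,ω,τ,C; rank = 4
Repeat: Q,ω,τ,C; free: t,ν,f,α
RREF:
  r0: [   1    0    0  2/3    0    0    0  2/3]
  r1: [   0    1   -1  1/3    0    0    1  1/3]
  r2: [   0    0    0    0    1    0    0    0]
  r3: [   0    0    0    0    0    1    0    0]
Fix exponent of ν at 1, t at 0, f at 0, α at 0; solve each RREF row for its pivot's exponent:
  r0: exp(Q) + (2/3)·1 = 0 ⇒ exp(Q) = -2/3
  r1: exp(ω) + (1/3)·1 = 0 ⇒ exp(ω) = -1/3
  r2: exp(τ) + (0)·1 = 0 ⇒ exp(τ) = 0
  r3: exp(C) + (0)·1 = 0 ⇒ exp(C) = 0
Π_2 = Q^(-2/3) · ω^(-1/3) · ν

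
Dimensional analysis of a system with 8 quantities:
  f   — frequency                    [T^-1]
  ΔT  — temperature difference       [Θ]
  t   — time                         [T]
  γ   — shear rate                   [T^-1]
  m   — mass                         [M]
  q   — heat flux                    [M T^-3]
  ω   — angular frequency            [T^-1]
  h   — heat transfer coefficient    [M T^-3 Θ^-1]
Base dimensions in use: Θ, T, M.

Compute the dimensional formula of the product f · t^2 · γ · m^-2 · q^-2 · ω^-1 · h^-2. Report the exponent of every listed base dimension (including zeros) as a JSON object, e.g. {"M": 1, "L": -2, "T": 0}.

{"Θ": 2, "T": 13, "M": -6}

Dimensional matrix (Θ×T×M by f×ΔT×t×γ×m×q×ω×h):
  Θ: [ 0  1  0  0  0  0  0 -1]
  T: [-1  0  1 -1  0 -3 -1 -3]
  M: [ 0  0  0  0  1  1  0  1]
  [Θ]: (1)·0+(2)·0+(1)·0+(-2)·0+(-2)·0+(-1)·0+(-2)·-1 = 2
  [T]: (1)·-1+(2)·1+(1)·-1+(-2)·0+(-2)·-3+(-1)·-1+(-2)·-3 = 13
  [M]: (1)·0+(2)·0+(1)·0+(-2)·1+(-2)·1+(-1)·0+(-2)·1 = -6
⇒ Θ^2 T^13 M^-6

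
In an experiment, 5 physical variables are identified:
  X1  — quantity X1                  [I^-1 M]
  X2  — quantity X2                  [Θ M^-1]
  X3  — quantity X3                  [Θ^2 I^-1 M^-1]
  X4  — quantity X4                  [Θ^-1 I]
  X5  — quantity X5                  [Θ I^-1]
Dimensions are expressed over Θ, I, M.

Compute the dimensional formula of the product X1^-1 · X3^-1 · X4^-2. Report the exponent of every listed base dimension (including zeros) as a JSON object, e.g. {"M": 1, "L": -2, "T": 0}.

Exponent matrix [Θ,I,M] × [X1,X2,X3,X4,X5]:
  Θ: [ 0  1  2 -1  1]
  I: [-1  0 -1  1 -1]
  M: [ 1 -1 -1  0  0]
  [Θ]: (-1)·0+(-1)·2+(-2)·-1 = 0
  [I]: (-1)·-1+(-1)·-1+(-2)·1 = 0
  [M]: (-1)·1+(-1)·-1+(-2)·0 = 0
⇒ 1 (dimensionless)

{"Θ": 0, "I": 0, "M": 0}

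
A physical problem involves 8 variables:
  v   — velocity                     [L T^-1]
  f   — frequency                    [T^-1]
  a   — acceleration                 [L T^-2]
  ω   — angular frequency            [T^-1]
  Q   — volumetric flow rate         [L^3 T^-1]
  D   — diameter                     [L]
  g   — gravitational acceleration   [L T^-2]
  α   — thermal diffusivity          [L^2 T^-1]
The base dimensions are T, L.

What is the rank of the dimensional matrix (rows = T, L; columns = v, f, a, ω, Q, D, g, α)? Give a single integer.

2

Dimensional matrix (T×L by v×f×a×ω×Q×D×g×α):
  T: [-1 -1 -2 -1 -1  0 -2 -1]
  L: [ 1  0  1  0  3  1  1  2]
RREF → pivots at {v,f} ⇒ r = 2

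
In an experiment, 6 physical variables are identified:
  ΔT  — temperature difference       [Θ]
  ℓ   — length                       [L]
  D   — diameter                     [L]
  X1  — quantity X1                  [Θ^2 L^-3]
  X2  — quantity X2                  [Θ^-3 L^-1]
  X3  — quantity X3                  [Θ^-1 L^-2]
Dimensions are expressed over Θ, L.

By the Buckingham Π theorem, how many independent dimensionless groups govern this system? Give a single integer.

Write exponents as rows Θ,L / cols ΔT,ℓ,D,X1,X2,X3:
  Θ: [ 1  0  0  2 -3 -1]
  L: [ 0  1  1 -3 -1 -2]
Echelon form has 2 nonzero rows (pivots: ΔT,ℓ)
6 vars − rank 2 = 4 Π groups

4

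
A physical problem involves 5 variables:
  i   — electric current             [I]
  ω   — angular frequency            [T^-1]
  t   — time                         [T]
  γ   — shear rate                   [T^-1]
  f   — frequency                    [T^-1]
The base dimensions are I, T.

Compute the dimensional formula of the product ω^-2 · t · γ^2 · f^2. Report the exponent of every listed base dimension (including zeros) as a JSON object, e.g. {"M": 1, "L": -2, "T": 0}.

{"I": 0, "T": -1}

Dimensional matrix (I×T by i×ω×t×γ×f):
  I: [ 1  0  0  0  0]
  T: [ 0 -1  1 -1 -1]
  [I]: (-2)·0+(1)·0+(2)·0+(2)·0 = 0
  [T]: (-2)·-1+(1)·1+(2)·-1+(2)·-1 = -1
⇒ T^-1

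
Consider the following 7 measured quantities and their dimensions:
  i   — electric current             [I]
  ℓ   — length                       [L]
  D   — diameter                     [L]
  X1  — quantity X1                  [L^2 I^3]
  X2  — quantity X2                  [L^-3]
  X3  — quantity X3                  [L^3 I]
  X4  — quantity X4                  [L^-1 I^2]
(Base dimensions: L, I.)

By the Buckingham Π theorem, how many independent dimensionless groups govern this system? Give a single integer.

5

Write exponents as rows L,I / cols i,ℓ,D,X1,X2,X3,X4:
  L: [ 0  1  1  2 -3  3 -1]
  I: [ 1  0  0  3  0  1  2]
Row reduction gives pivot columns i,ℓ; rank = 2
Π count = n − r = 7 − 2 = 5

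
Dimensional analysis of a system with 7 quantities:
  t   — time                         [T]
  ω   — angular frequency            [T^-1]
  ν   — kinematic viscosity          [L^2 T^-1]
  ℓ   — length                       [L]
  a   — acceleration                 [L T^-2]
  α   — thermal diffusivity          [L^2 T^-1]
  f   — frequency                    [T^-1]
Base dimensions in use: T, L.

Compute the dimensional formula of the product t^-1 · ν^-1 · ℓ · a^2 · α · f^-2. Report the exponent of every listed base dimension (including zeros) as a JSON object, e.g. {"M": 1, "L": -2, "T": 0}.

{"T": -3, "L": 3}

Dimensional matrix (T×L by t×ω×ν×ℓ×a×α×f):
  T: [ 1 -1 -1  0 -2 -1 -1]
  L: [ 0  0  2  1  1  2  0]
  [T]: (-1)·1+(-1)·-1+(1)·0+(2)·-2+(1)·-1+(-2)·-1 = -3
  [L]: (-1)·0+(-1)·2+(1)·1+(2)·1+(1)·2+(-2)·0 = 3
⇒ T^-3 L^3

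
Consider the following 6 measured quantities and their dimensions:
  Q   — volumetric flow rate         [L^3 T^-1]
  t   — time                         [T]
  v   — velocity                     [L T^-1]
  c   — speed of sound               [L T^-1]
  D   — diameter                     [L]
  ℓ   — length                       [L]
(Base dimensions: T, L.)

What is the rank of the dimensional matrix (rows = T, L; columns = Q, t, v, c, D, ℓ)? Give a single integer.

2

Write exponents as rows T,L / cols Q,t,v,c,D,ℓ:
  T: [-1  1 -1 -1  0  0]
  L: [ 3  0  1  1  1  1]
RREF → pivots at {Q,t} ⇒ r = 2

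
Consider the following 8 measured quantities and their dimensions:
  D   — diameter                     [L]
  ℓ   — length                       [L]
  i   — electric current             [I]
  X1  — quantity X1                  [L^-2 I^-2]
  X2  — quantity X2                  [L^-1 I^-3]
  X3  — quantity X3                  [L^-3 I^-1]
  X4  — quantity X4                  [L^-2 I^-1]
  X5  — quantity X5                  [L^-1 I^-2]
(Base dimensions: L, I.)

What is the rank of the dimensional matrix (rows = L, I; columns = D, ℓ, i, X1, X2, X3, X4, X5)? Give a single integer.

2

Exponent matrix [L,I] × [D,ℓ,i,X1,X2,X3,X4,X5]:
  L: [ 1  1  0 -2 -1 -3 -2 -1]
  I: [ 0  0  1 -2 -3 -1 -1 -2]
RREF → pivots at {D,i} ⇒ r = 2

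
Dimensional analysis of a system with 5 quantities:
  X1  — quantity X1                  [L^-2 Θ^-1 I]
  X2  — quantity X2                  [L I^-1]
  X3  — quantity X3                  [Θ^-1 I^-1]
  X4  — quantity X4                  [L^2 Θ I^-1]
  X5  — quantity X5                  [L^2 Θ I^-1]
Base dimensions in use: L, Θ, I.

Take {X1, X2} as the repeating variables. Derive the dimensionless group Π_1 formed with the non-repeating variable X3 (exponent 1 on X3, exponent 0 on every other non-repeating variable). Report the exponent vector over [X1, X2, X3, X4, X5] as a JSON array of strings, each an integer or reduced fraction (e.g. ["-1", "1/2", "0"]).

["-1", "-2", "1", "0", "0"]

Write exponents as rows L,Θ,I / cols X1,X2,X3,X4,X5:
  L: [-2  1  0  2  2]
  Θ: [-1  0 -1  1  1]
  I: [ 1 -1 -1 -1 -1]
Echelon form has 2 nonzero rows (pivots: X1,X2)
Pivot set = {X1,X2}, free = {X3,X4,X5}
RREF:
  r0: [   1    0    1   -1   -1]
  r1: [   0    1    2    0    0]
  r2: [   0    0    0    0    0]
Fix exponent of X3 at 1, X4 at 0, X5 at 0; solve each RREF row for its pivot's exponent:
  r0: exp(X1) + (1)·1 = 0 ⇒ exp(X1) = -1
  r1: exp(X2) + (2)·1 = 0 ⇒ exp(X2) = -2
Π_1 = X1^-1 · X2^-2 · X3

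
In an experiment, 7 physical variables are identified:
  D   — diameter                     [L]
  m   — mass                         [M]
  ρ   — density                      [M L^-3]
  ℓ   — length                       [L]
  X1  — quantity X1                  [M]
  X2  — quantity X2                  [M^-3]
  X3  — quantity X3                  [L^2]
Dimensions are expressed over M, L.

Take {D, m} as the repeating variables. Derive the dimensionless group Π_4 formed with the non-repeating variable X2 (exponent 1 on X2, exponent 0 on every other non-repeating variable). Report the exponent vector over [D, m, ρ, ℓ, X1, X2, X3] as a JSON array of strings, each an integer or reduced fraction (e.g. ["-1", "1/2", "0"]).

["0", "3", "0", "0", "0", "1", "0"]

Write exponents as rows M,L / cols D,m,ρ,ℓ,X1,X2,X3:
  M: [ 0  1  1  0  1 -3  0]
  L: [ 1  0 -3  1  0  0  2]
Echelon form has 2 nonzero rows (pivots: D,m)
Pivot set = {D,m}, free = {ρ,ℓ,X1,X2,X3}
RREF:
  r0: [   1    0   -3    1    0    0    2]
  r1: [   0    1    1    0    1   -3    0]
Fix exponent of X2 at 1, ρ at 0, ℓ at 0, X1 at 0, X3 at 0; solve each RREF row for its pivot's exponent:
  r0: exp(D) + (0)·1 = 0 ⇒ exp(D) = 0
  r1: exp(m) + (-3)·1 = 0 ⇒ exp(m) = 3
Π_4 = m^3 · X2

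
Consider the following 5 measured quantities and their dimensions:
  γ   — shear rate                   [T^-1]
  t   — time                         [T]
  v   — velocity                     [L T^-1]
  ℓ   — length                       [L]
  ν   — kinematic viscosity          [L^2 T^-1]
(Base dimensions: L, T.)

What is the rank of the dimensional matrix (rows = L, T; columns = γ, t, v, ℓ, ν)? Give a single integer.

Exponent matrix [L,T] × [γ,t,v,ℓ,ν]:
  L: [ 0  0  1  1  2]
  T: [-1  1 -1  0 -1]
Echelon form has 2 nonzero rows (pivots: γ,v)

2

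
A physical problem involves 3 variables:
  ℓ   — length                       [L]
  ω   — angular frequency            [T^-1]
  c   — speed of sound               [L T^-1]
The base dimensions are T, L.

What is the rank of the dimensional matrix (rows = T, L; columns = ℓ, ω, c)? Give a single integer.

Dimensional matrix (T×L by ℓ×ω×c):
  T: [ 0 -1 -1]
  L: [ 1  0  1]
Echelon form has 2 nonzero rows (pivots: ℓ,ω)

2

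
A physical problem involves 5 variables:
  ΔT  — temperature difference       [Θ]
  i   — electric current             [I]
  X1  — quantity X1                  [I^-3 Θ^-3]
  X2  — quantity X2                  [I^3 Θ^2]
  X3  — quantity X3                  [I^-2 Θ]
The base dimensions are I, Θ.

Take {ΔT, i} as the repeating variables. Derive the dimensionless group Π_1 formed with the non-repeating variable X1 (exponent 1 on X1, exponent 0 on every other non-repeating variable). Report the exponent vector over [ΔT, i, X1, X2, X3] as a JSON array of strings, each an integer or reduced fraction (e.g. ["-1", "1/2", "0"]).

["3", "3", "1", "0", "0"]

Dimensional matrix (I×Θ by ΔT×i×X1×X2×X3):
  I: [ 0  1 -3  3 -2]
  Θ: [ 1  0 -3  2  1]
RREF → pivots at {ΔT,i} ⇒ r = 2
Repeat: ΔT,i; free: X1,X2,X3
RREF:
  r0: [   1    0   -3    2    1]
  r1: [   0    1   -3    3   -2]
Fix exponent of X1 at 1, X2 at 0, X3 at 0; solve each RREF row for its pivot's exponent:
  r0: exp(ΔT) + (-3)·1 = 0 ⇒ exp(ΔT) = 3
  r1: exp(i) + (-3)·1 = 0 ⇒ exp(i) = 3
Π_1 = ΔT^3 · i^3 · X1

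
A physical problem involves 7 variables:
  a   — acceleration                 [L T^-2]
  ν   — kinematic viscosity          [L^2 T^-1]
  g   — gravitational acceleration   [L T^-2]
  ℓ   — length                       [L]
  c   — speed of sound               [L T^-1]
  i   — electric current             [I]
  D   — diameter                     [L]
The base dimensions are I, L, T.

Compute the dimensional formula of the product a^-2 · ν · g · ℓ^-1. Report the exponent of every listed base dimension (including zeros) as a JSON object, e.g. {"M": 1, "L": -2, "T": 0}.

{"I": 0, "L": 0, "T": 1}

Dimensional matrix (I×L×T by a×ν×g×ℓ×c×i×D):
  I: [ 0  0  0  0  0  1  0]
  L: [ 1  2  1  1  1  0  1]
  T: [-2 -1 -2  0 -1  0  0]
  [I]: (-2)·0+(1)·0+(1)·0+(-1)·0 = 0
  [L]: (-2)·1+(1)·2+(1)·1+(-1)·1 = 0
  [T]: (-2)·-2+(1)·-1+(1)·-2+(-1)·0 = 1
⇒ T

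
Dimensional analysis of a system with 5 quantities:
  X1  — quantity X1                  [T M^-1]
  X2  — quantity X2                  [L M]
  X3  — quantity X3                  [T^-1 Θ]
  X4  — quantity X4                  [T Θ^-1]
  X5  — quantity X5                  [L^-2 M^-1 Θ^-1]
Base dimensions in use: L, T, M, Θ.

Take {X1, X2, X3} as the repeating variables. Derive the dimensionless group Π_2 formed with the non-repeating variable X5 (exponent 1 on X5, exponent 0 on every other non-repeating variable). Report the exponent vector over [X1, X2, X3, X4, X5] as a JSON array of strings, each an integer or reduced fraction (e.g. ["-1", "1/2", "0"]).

["1", "2", "1", "0", "1"]

Write exponents as rows L,T,M,Θ / cols X1,X2,X3,X4,X5:
  L: [ 0  1  0  0 -2]
  T: [ 1  0 -1  1  0]
  M: [-1  1  0  0 -1]
  Θ: [ 0  0  1 -1 -1]
Echelon form has 3 nonzero rows (pivots: X1,X2,X3)
Pivot set = {X1,X2,X3}, free = {X4,X5}
RREF:
  r0: [   1    0    0    0   -1]
  r1: [   0    1    0    0   -2]
  r2: [   0    0    1   -1   -1]
  r3: [   0    0    0    0    0]
Fix exponent of X5 at 1, X4 at 0; solve each RREF row for its pivot's exponent:
  r0: exp(X1) + (-1)·1 = 0 ⇒ exp(X1) = 1
  r1: exp(X2) + (-2)·1 = 0 ⇒ exp(X2) = 2
  r2: exp(X3) + (-1)·1 = 0 ⇒ exp(X3) = 1
Π_2 = X1 · X2^2 · X3 · X5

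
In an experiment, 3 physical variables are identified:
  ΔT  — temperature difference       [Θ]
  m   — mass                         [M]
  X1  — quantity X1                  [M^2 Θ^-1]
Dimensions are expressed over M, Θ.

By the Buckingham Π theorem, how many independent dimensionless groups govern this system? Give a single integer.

1

Write exponents as rows M,Θ / cols ΔT,m,X1:
  M: [ 0  1  2]
  Θ: [ 1  0 -1]
Row reduction gives pivot columns ΔT,m; rank = 2
3 vars − rank 2 = 1 Π group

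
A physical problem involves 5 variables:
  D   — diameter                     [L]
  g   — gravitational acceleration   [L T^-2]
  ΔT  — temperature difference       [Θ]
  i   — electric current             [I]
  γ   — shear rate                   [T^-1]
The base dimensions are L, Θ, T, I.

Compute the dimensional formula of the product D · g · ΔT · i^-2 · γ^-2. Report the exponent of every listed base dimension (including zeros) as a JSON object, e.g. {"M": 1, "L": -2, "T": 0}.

Write exponents as rows L,Θ,T,I / cols D,g,ΔT,i,γ:
  L: [ 1  1  0  0  0]
  Θ: [ 0  0  1  0  0]
  T: [ 0 -2  0  0 -1]
  I: [ 0  0  0  1  0]
  [L]: (1)·1+(1)·1+(1)·0+(-2)·0+(-2)·0 = 2
  [Θ]: (1)·0+(1)·0+(1)·1+(-2)·0+(-2)·0 = 1
  [T]: (1)·0+(1)·-2+(1)·0+(-2)·0+(-2)·-1 = 0
  [I]: (1)·0+(1)·0+(1)·0+(-2)·1+(-2)·0 = -2
⇒ L^2 Θ I^-2

{"L": 2, "Θ": 1, "T": 0, "I": -2}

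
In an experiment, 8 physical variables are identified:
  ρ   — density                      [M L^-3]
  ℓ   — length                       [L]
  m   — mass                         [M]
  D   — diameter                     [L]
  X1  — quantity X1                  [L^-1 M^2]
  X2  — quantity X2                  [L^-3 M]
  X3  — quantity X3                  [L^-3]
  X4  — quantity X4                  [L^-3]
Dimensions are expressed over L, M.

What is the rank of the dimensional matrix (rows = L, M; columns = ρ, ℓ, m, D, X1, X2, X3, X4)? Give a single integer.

2

Dimensional matrix (L×M by ρ×ℓ×m×D×X1×X2×X3×X4):
  L: [-3  1  0  1 -1 -3 -3 -3]
  M: [ 1  0  1  0  2  1  0  0]
Row reduction gives pivot columns ρ,ℓ; rank = 2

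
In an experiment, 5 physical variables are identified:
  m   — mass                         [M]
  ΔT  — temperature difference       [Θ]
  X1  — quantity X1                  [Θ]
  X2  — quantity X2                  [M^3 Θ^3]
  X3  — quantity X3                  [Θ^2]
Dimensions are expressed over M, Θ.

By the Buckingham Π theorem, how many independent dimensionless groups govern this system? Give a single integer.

Exponent matrix [M,Θ] × [m,ΔT,X1,X2,X3]:
  M: [ 1  0  0  3  0]
  Θ: [ 0  1  1  3  2]
Echelon form has 2 nonzero rows (pivots: m,ΔT)
5 vars − rank 2 = 3 Π groups

3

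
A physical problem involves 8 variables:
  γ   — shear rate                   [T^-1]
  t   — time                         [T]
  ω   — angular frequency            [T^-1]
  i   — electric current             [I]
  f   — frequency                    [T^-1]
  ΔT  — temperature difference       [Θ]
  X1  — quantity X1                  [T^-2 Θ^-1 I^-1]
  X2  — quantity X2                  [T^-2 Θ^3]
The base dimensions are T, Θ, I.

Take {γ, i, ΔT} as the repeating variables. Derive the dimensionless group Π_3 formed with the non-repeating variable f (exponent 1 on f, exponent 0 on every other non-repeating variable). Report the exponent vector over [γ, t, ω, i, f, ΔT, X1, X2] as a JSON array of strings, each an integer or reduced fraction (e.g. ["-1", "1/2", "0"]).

Exponent matrix [T,Θ,I] × [γ,t,ω,i,f,ΔT,X1,X2]:
  T: [-1  1 -1  0 -1  0 -2 -2]
  Θ: [ 0  0  0  0  0  1 -1  3]
  I: [ 0  0  0  1  0  0 -1  0]
RREF → pivots at {γ,i,ΔT} ⇒ r = 3
Pivot set = {γ,i,ΔT}, free = {t,ω,f,X1,X2}
RREF:
  r0: [   1   -1    1    0    1    0    2    2]
  r1: [   0    0    0    1    0    0   -1    0]
  r2: [   0    0    0    0    0    1   -1    3]
Fix exponent of f at 1, t at 0, ω at 0, X1 at 0, X2 at 0; solve each RREF row for its pivot's exponent:
  r0: exp(γ) + (1)·1 = 0 ⇒ exp(γ) = -1
  r1: exp(i) + (0)·1 = 0 ⇒ exp(i) = 0
  r2: exp(ΔT) + (0)·1 = 0 ⇒ exp(ΔT) = 0
Π_3 = γ^-1 · f

["-1", "0", "0", "0", "1", "0", "0", "0"]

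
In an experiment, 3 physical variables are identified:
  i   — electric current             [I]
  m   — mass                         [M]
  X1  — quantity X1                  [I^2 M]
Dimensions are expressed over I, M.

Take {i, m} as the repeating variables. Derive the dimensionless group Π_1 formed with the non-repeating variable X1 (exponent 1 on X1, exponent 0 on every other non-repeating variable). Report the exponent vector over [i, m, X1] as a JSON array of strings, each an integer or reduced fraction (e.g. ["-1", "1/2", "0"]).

Dimensional matrix (I×M by i×m×X1):
  I: [ 1  0  2]
  M: [ 0  1  1]
Row reduction gives pivot columns i,m; rank = 2
Pivot set = {i,m}, free = {X1}
RREF:
  r0: [   1    0    2]
  r1: [   0    1    1]
Fix exponent of X1 at 1; solve each RREF row for its pivot's exponent:
  r0: exp(i) + (2)·1 = 0 ⇒ exp(i) = -2
  r1: exp(m) + (1)·1 = 0 ⇒ exp(m) = -1
Π_1 = i^-2 · m^-1 · X1

["-2", "-1", "1"]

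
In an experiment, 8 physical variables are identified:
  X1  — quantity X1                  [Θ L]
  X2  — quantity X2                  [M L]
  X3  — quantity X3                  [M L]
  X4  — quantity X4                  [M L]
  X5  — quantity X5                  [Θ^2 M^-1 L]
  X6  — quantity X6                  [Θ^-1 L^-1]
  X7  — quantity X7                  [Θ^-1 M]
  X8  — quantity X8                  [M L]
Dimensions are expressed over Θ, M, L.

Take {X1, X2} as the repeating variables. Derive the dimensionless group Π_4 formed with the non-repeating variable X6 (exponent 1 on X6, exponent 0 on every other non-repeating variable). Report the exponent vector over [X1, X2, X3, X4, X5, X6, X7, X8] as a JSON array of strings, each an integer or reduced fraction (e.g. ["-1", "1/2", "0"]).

["1", "0", "0", "0", "0", "1", "0", "0"]

Write exponents as rows Θ,M,L / cols X1,X2,X3,X4,X5,X6,X7,X8:
  Θ: [ 1  0  0  0  2 -1 -1  0]
  M: [ 0  1  1  1 -1  0  1  1]
  L: [ 1  1  1  1  1 -1  0  1]
Echelon form has 2 nonzero rows (pivots: X1,X2)
Pivot set = {X1,X2}, free = {X3,X4,X5,X6,X7,X8}
RREF:
  r0: [   1    0    0    0    2   -1   -1    0]
  r1: [   0    1    1    1   -1    0    1    1]
  r2: [   0    0    0    0    0    0    0    0]
Fix exponent of X6 at 1, X3 at 0, X4 at 0, X5 at 0, X7 at 0, X8 at 0; solve each RREF row for its pivot's exponent:
  r0: exp(X1) + (-1)·1 = 0 ⇒ exp(X1) = 1
  r1: exp(X2) + (0)·1 = 0 ⇒ exp(X2) = 0
Π_4 = X1 · X6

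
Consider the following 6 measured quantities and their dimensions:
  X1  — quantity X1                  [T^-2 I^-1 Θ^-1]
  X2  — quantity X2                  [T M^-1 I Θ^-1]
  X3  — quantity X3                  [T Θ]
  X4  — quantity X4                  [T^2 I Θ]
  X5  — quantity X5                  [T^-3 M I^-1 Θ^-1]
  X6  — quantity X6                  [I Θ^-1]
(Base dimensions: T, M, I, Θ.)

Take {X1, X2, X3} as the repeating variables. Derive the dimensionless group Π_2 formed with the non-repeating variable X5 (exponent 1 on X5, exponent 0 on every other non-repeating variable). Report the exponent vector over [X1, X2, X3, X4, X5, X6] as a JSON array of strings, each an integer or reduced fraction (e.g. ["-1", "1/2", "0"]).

["0", "1", "2", "0", "1", "0"]

Write exponents as rows T,M,I,Θ / cols X1,X2,X3,X4,X5,X6:
  T: [-2  1  1  2 -3  0]
  M: [ 0 -1  0  0  1  0]
  I: [-1  1  0  1 -1  1]
  Θ: [-1 -1  1  1 -1 -1]
RREF → pivots at {X1,X2,X3} ⇒ r = 3
Repeat: X1,X2,X3; free: X4,X5,X6
RREF:
  r0: [   1    0    0   -1    0   -1]
  r1: [   0    1    0    0   -1    0]
  r2: [   0    0    1    0   -2   -2]
  r3: [   0    0    0    0    0    0]
Fix exponent of X5 at 1, X4 at 0, X6 at 0; solve each RREF row for its pivot's exponent:
  r0: exp(X1) + (0)·1 = 0 ⇒ exp(X1) = 0
  r1: exp(X2) + (-1)·1 = 0 ⇒ exp(X2) = 1
  r2: exp(X3) + (-2)·1 = 0 ⇒ exp(X3) = 2
Π_2 = X2 · X3^2 · X5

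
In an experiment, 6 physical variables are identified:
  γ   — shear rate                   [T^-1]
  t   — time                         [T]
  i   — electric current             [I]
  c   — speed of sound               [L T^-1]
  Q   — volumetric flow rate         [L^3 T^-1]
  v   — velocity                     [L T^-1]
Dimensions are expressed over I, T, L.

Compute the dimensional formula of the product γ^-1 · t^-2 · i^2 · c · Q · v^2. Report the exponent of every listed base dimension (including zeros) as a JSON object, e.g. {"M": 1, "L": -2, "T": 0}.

{"I": 2, "T": -5, "L": 6}

Write exponents as rows I,T,L / cols γ,t,i,c,Q,v:
  I: [ 0  0  1  0  0  0]
  T: [-1  1  0 -1 -1 -1]
  L: [ 0  0  0  1  3  1]
  [I]: (-1)·0+(-2)·0+(2)·1+(1)·0+(1)·0+(2)·0 = 2
  [T]: (-1)·-1+(-2)·1+(2)·0+(1)·-1+(1)·-1+(2)·-1 = -5
  [L]: (-1)·0+(-2)·0+(2)·0+(1)·1+(1)·3+(2)·1 = 6
⇒ I^2 T^-5 L^6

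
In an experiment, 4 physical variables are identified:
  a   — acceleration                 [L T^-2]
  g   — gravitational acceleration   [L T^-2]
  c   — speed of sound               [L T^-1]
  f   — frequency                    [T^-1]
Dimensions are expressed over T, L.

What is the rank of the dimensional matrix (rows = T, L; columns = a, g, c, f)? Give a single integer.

2

Dimensional matrix (T×L by a×g×c×f):
  T: [-2 -2 -1 -1]
  L: [ 1  1  1  0]
Row reduction gives pivot columns a,c; rank = 2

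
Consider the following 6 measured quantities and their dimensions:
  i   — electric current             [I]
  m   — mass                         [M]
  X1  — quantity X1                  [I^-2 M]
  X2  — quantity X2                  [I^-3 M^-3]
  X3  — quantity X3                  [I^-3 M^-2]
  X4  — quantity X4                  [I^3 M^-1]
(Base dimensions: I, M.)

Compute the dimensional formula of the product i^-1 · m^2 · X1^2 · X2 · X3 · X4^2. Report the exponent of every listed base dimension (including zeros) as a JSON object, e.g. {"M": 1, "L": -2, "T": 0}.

Dimensional matrix (I×M by i×m×X1×X2×X3×X4):
  I: [ 1  0 -2 -3 -3  3]
  M: [ 0  1  1 -3 -2 -1]
  [I]: (-1)·1+(2)·0+(2)·-2+(1)·-3+(1)·-3+(2)·3 = -5
  [M]: (-1)·0+(2)·1+(2)·1+(1)·-3+(1)·-2+(2)·-1 = -3
⇒ I^-5 M^-3

{"I": -5, "M": -3}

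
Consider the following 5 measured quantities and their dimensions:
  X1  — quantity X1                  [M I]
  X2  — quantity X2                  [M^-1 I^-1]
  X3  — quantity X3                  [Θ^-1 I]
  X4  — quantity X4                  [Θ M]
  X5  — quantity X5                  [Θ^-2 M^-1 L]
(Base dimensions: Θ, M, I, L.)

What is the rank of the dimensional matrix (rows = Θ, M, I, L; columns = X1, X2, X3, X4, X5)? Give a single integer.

Write exponents as rows Θ,M,I,L / cols X1,X2,X3,X4,X5:
  Θ: [ 0  0 -1  1 -2]
  M: [ 1 -1  0  1 -1]
  I: [ 1 -1  1  0  0]
  L: [ 0  0  0  0  1]
Echelon form has 3 nonzero rows (pivots: X1,X3,X5)

3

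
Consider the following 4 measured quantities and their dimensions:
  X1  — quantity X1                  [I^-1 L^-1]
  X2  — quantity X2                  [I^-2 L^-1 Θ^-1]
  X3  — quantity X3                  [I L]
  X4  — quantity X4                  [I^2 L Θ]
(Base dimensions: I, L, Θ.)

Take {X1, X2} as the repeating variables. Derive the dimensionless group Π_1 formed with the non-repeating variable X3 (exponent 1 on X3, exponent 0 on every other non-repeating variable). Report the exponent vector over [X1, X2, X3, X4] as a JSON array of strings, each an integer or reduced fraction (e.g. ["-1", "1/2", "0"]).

["1", "0", "1", "0"]

Write exponents as rows I,L,Θ / cols X1,X2,X3,X4:
  I: [-1 -2  1  2]
  L: [-1 -1  1  1]
  Θ: [ 0 -1  0  1]
Echelon form has 2 nonzero rows (pivots: X1,X2)
Pivot set = {X1,X2}, free = {X3,X4}
RREF:
  r0: [   1    0   -1    0]
  r1: [   0    1    0   -1]
  r2: [   0    0    0    0]
Fix exponent of X3 at 1, X4 at 0; solve each RREF row for its pivot's exponent:
  r0: exp(X1) + (-1)·1 = 0 ⇒ exp(X1) = 1
  r1: exp(X2) + (0)·1 = 0 ⇒ exp(X2) = 0
Π_1 = X1 · X3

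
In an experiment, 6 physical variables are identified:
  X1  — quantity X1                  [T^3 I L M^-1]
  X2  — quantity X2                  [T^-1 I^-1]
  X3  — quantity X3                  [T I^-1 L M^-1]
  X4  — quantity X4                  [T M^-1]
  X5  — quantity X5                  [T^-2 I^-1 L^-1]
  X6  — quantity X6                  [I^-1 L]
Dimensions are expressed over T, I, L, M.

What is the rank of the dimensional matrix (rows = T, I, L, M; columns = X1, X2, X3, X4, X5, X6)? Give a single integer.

Dimensional matrix (T×I×L×M by X1×X2×X3×X4×X5×X6):
  T: [ 3 -1  1  1 -2  0]
  I: [ 1 -1 -1  0 -1 -1]
  L: [ 1  0  1  0 -1  1]
  M: [-1  0 -1 -1  0  0]
RREF → pivots at {X1,X2,X4} ⇒ r = 3

3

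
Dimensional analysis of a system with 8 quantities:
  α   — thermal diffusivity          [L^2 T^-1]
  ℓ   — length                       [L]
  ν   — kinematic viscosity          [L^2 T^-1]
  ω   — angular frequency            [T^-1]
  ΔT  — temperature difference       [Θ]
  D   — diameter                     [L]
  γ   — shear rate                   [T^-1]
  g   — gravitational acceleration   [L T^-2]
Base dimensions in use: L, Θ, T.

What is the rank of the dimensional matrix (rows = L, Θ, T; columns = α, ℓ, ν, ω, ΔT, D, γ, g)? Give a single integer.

3

Write exponents as rows L,Θ,T / cols α,ℓ,ν,ω,ΔT,D,γ,g:
  L: [ 2  1  2  0  0  1  0  1]
  Θ: [ 0  0  0  0  1  0  0  0]
  T: [-1  0 -1 -1  0  0 -1 -2]
Echelon form has 3 nonzero rows (pivots: α,ℓ,ΔT)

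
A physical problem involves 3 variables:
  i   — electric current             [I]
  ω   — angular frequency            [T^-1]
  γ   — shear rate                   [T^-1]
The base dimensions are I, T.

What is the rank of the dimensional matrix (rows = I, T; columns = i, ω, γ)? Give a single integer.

2

Exponent matrix [I,T] × [i,ω,γ]:
  I: [ 1  0  0]
  T: [ 0 -1 -1]
Echelon form has 2 nonzero rows (pivots: i,ω)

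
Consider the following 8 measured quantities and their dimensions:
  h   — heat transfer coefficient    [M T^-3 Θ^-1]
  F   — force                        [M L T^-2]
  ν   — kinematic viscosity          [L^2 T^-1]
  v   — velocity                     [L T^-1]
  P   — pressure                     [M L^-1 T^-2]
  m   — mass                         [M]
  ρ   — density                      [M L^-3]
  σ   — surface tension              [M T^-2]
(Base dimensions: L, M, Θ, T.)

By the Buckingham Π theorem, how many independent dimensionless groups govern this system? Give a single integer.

4

Exponent matrix [L,M,Θ,T] × [h,F,ν,v,P,m,ρ,σ]:
  L: [ 0  1  2  1 -1  0 -3  0]
  M: [ 1  1  0  0  1  1  1  1]
  Θ: [-1  0  0  0  0  0  0  0]
  T: [-3 -2 -1 -1 -2  0  0 -2]
RREF → pivots at {h,F,ν,v} ⇒ r = 4
n=8, r=4 ⇒ 4 dimensionless groups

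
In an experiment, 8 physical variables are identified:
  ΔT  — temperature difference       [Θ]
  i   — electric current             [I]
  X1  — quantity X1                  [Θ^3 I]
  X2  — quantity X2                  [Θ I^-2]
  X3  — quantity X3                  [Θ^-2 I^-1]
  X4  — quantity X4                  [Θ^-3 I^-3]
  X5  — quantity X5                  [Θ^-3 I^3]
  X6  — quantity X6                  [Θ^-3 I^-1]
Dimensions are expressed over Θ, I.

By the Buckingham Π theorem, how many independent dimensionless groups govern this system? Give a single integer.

Exponent matrix [Θ,I] × [ΔT,i,X1,X2,X3,X4,X5,X6]:
  Θ: [ 1  0  3  1 -2 -3 -3 -3]
  I: [ 0  1  1 -2 -1 -3  3 -1]
Echelon form has 2 nonzero rows (pivots: ΔT,i)
n=8, r=2 ⇒ 6 dimensionless groups

6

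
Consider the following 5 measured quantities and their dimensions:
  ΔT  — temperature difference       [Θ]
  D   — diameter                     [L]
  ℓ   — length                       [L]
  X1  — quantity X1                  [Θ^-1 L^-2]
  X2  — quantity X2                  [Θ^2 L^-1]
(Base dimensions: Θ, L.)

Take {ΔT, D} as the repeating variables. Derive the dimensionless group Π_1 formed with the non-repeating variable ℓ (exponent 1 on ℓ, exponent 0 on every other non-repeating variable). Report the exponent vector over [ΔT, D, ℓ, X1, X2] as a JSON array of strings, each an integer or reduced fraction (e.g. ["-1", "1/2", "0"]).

["0", "-1", "1", "0", "0"]

Exponent matrix [Θ,L] × [ΔT,D,ℓ,X1,X2]:
  Θ: [ 1  0  0 -1  2]
  L: [ 0  1  1 -2 -1]
Echelon form has 2 nonzero rows (pivots: ΔT,D)
Repeat: ΔT,D; free: ℓ,X1,X2
RREF:
  r0: [   1    0    0   -1    2]
  r1: [   0    1    1   -2   -1]
Fix exponent of ℓ at 1, X1 at 0, X2 at 0; solve each RREF row for its pivot's exponent:
  r0: exp(ΔT) + (0)·1 = 0 ⇒ exp(ΔT) = 0
  r1: exp(D) + (1)·1 = 0 ⇒ exp(D) = -1
Π_1 = D^-1 · ℓ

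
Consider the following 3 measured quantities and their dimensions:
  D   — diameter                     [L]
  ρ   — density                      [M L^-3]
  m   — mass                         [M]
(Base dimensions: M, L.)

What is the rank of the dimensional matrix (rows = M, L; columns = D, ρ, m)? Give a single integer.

Write exponents as rows M,L / cols D,ρ,m:
  M: [ 0  1  1]
  L: [ 1 -3  0]
RREF → pivots at {D,ρ} ⇒ r = 2

2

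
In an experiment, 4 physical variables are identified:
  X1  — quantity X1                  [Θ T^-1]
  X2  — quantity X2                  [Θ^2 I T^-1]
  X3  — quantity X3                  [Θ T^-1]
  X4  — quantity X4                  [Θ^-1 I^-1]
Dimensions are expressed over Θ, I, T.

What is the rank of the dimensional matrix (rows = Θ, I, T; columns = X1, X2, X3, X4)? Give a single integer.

2

Dimensional matrix (Θ×I×T by X1×X2×X3×X4):
  Θ: [ 1  2  1 -1]
  I: [ 0  1  0 -1]
  T: [-1 -1 -1  0]
RREF → pivots at {X1,X2} ⇒ r = 2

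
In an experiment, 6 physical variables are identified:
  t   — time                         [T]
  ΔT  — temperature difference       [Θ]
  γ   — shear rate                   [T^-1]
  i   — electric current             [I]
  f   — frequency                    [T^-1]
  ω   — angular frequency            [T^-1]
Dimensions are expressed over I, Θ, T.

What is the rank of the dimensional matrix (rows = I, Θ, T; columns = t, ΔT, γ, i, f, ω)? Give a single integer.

Exponent matrix [I,Θ,T] × [t,ΔT,γ,i,f,ω]:
  I: [ 0  0  0  1  0  0]
  Θ: [ 0  1  0  0  0  0]
  T: [ 1  0 -1  0 -1 -1]
Echelon form has 3 nonzero rows (pivots: t,ΔT,i)

3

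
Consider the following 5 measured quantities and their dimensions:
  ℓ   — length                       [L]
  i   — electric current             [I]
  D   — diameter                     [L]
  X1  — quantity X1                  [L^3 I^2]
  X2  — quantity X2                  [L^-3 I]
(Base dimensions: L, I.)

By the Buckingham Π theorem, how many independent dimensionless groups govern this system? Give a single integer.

3

Dimensional matrix (L×I by ℓ×i×D×X1×X2):
  L: [ 1  0  1  3 -3]
  I: [ 0  1  0  2  1]
Echelon form has 2 nonzero rows (pivots: ℓ,i)
Π count = n − r = 5 − 2 = 3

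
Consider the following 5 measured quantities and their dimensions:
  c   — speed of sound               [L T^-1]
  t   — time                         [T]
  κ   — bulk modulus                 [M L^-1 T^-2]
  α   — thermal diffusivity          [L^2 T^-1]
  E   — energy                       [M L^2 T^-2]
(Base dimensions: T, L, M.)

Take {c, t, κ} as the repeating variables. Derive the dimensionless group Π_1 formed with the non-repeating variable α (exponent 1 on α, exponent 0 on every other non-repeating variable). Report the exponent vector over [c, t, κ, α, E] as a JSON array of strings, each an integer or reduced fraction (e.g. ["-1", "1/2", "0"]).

Dimensional matrix (T×L×M by c×t×κ×α×E):
  T: [-1  1 -2 -1 -2]
  L: [ 1  0 -1  2  2]
  M: [ 0  0  1  0  1]
RREF → pivots at {c,t,κ} ⇒ r = 3
Pivot set = {c,t,κ}, free = {α,E}
RREF:
  r0: [   1    0    0    2    3]
  r1: [   0    1    0    1    3]
  r2: [   0    0    1    0    1]
Fix exponent of α at 1, E at 0; solve each RREF row for its pivot's exponent:
  r0: exp(c) + (2)·1 = 0 ⇒ exp(c) = -2
  r1: exp(t) + (1)·1 = 0 ⇒ exp(t) = -1
  r2: exp(κ) + (0)·1 = 0 ⇒ exp(κ) = 0
Π_1 = c^-2 · t^-1 · α

["-2", "-1", "0", "1", "0"]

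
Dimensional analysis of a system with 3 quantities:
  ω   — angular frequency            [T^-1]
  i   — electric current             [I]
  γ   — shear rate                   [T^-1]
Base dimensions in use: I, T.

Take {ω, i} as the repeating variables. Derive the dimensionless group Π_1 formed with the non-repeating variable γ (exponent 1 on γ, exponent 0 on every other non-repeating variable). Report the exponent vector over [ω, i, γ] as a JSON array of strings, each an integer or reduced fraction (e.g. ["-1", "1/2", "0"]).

["-1", "0", "1"]

Dimensional matrix (I×T by ω×i×γ):
  I: [ 0  1  0]
  T: [-1  0 -1]
Row reduction gives pivot columns ω,i; rank = 2
Pivot set = {ω,i}, free = {γ}
RREF:
  r0: [   1    0    1]
  r1: [   0    1    0]
Fix exponent of γ at 1; solve each RREF row for its pivot's exponent:
  r0: exp(ω) + (1)·1 = 0 ⇒ exp(ω) = -1
  r1: exp(i) + (0)·1 = 0 ⇒ exp(i) = 0
Π_1 = ω^-1 · γ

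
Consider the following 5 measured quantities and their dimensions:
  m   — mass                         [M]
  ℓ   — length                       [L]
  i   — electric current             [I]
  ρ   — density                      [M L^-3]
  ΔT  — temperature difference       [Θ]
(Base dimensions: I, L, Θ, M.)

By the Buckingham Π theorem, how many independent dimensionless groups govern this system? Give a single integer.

1

Dimensional matrix (I×L×Θ×M by m×ℓ×i×ρ×ΔT):
  I: [ 0  0  1  0  0]
  L: [ 0  1  0 -3  0]
  Θ: [ 0  0  0  0  1]
  M: [ 1  0  0  1  0]
Row reduction gives pivot columns m,ℓ,i,ΔT; rank = 4
5 vars − rank 4 = 1 Π group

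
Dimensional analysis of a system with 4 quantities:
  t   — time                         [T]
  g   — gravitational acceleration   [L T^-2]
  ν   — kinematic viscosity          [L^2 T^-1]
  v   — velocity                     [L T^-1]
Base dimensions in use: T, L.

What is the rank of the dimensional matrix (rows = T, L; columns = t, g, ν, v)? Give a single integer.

2

Exponent matrix [T,L] × [t,g,ν,v]:
  T: [ 1 -2 -1 -1]
  L: [ 0  1  2  1]
RREF → pivots at {t,g} ⇒ r = 2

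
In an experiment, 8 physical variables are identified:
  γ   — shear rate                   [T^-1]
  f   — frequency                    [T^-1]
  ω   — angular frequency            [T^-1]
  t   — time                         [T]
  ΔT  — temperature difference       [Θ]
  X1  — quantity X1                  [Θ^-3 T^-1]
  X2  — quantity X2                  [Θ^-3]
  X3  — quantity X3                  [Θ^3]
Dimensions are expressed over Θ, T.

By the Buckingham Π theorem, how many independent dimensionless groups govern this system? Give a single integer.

Dimensional matrix (Θ×T by γ×f×ω×t×ΔT×X1×X2×X3):
  Θ: [ 0  0  0  0  1 -3 -3  3]
  T: [-1 -1 -1  1  0 -1  0  0]
Row reduction gives pivot columns γ,ΔT; rank = 2
Π count = n − r = 8 − 2 = 6

6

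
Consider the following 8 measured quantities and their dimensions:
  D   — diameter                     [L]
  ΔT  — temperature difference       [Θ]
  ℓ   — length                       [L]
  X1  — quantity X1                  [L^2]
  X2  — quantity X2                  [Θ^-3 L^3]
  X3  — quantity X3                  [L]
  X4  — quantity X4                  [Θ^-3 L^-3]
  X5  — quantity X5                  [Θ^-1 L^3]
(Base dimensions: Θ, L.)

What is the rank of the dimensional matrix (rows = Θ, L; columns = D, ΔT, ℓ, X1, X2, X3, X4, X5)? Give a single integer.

Exponent matrix [Θ,L] × [D,ΔT,ℓ,X1,X2,X3,X4,X5]:
  Θ: [ 0  1  0  0 -3  0 -3 -1]
  L: [ 1  0  1  2  3  1 -3  3]
Row reduction gives pivot columns D,ΔT; rank = 2

2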